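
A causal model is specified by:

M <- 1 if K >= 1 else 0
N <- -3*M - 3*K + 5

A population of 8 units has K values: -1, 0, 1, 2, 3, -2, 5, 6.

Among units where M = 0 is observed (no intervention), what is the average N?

8

Conditioning on M=0 selects the 3 unit(s) with K ∈ {-1, 0, -2}. Their N values: 8, 5, 11. Mean = 8.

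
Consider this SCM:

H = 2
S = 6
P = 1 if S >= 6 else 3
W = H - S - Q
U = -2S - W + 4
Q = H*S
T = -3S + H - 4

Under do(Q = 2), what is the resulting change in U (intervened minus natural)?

-10

do(Q=2) replaces the equation Q = H*S with the constant Q = 2.
W = H - S - Q  [with H=2, S=6, Q=2]  = -6
U = -2S - W + 4  [with S=6, W=-6]  = -2
Without intervention: Q = H*S  [with H=2, S=6]  = 12; W = H - S - Q  [with H=2, S=6, Q=12]  = -16; U = -2S - W + 4  [with S=6, W=-16]  = 8.
Change = -2 − 8 = -10.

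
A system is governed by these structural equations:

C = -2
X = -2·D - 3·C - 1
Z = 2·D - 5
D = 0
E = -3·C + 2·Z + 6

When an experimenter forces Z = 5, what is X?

5

The intervention breaks the incoming arrows to Z: Z = 2·D - 5 no longer applies, and Z = 5.
X is not downstream of the intervention, so its value is determined by the original equations.
X = -2·D - 3·C - 1  [with D=0, C=-2]  = 5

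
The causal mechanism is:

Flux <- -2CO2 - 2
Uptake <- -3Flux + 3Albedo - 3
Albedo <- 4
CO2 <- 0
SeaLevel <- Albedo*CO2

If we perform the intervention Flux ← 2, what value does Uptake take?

3

Intervening sets Flux = 2 and removes its equation (Flux <- -2CO2 - 2).
Uptake = -3Flux + 3Albedo - 3  [with Flux=2, Albedo=4]  = 3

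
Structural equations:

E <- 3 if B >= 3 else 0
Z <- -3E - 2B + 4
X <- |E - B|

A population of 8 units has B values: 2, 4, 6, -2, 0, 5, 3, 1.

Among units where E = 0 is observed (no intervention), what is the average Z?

Observing E=0 restricts to units where E's equation naturally yields 0: B ∈ {2, -2, 0, 1}. In that subpopulation Z = 0, 8, 4, 2, mean 3.5.

3.5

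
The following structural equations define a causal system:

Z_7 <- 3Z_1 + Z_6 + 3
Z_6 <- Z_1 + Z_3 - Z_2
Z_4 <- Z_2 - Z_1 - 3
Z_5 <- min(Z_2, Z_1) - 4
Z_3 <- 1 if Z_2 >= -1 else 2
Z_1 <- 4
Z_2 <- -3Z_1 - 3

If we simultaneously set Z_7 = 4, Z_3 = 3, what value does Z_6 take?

Setting Z_7 = 4, Z_3 = 3 by intervention discards those variables' equations.
Z_2 = -3Z_1 - 3  [with Z_1=4]  = -15
Z_6 = Z_1 + Z_3 - Z_2  [with Z_1=4, Z_3=3, Z_2=-15]  = 22

22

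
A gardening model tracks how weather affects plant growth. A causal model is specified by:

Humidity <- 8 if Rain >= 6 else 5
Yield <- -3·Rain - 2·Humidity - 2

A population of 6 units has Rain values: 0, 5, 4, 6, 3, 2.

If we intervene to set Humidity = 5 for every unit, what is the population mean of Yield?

-22

Every unit gets Humidity=5 under the intervention. Yield values become -12, -27, -24, -30, -21, -18; E[Yield|do(Humidity=5)] = -22.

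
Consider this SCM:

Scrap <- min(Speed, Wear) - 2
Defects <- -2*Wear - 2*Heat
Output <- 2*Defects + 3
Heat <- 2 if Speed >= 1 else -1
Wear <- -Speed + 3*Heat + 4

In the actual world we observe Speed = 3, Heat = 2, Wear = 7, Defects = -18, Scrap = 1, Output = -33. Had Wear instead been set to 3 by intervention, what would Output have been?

The intervention breaks the incoming arrows to Wear: Wear <- -Speed + 3*Heat + 4 no longer applies, and Wear = 3.
Heat = 2 if Speed >= 1 else -1  [with Speed=3]  = 2
Defects = -2*Wear - 2*Heat  [with Wear=3, Heat=2]  = -10
Output = 2*Defects + 3  [with Defects=-10]  = -17

-17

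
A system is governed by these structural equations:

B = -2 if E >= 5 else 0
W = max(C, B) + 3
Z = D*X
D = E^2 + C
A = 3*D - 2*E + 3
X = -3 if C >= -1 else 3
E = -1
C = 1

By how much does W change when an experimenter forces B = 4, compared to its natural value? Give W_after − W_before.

3

Intervening sets B = 4 and removes its equation (B = -2 if E >= 5 else 0).
W = max(C, B) + 3  [with C=1, B=4]  = 7
Without intervention: B = -2 if E >= 5 else 0  [with E=-1]  = 0; W = max(C, B) + 3  [with C=1, B=0]  = 4.
Change = 7 − 4 = 3.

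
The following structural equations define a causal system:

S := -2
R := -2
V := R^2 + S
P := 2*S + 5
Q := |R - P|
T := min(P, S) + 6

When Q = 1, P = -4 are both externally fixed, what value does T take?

Setting Q = 1, P = -4 by intervention discards those variables' equations.
T = min(P, S) + 6  [with P=-4, S=-2]  = 2

2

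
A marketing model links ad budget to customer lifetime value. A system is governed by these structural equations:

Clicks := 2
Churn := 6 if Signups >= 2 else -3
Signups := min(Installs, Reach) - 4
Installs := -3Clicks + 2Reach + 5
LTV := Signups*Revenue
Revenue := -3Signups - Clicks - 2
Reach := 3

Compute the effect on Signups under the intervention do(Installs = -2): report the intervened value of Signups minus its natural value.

The intervention breaks the incoming arrows to Installs: Installs := -3Clicks + 2Reach + 5 no longer applies, and Installs = -2.
Signups = min(Installs, Reach) - 4  [with Installs=-2, Reach=3]  = -6
Without intervention: Installs = -3Clicks + 2Reach + 5  [with Clicks=2, Reach=3]  = 5; Signups = min(Installs, Reach) - 4  [with Installs=5, Reach=3]  = -1.
Change = -6 − (-1) = -5.

-5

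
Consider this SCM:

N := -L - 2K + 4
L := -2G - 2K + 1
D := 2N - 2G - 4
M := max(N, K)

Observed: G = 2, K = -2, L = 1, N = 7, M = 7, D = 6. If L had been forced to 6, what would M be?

2

do(L=6) replaces the equation L := -2G - 2K + 1 with the constant L = 6.
N = -L - 2K + 4  [with L=6, K=-2]  = 2
M = max(N, K)  [with N=2, K=-2]  = 2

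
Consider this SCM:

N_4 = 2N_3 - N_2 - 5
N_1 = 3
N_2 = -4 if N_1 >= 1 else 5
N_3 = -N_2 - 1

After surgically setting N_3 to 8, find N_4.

15

The intervention breaks the incoming arrows to N_3: N_3 = -N_2 - 1 no longer applies, and N_3 = 8.
N_2 = -4 if N_1 >= 1 else 5  [with N_1=3]  = -4
N_4 = 2N_3 - N_2 - 5  [with N_3=8, N_2=-4]  = 15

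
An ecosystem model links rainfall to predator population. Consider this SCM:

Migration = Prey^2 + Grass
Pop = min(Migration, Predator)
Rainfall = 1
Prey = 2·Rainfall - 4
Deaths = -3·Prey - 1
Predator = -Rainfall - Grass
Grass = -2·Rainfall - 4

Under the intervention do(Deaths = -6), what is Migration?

The intervention breaks the incoming arrows to Deaths: Deaths = -3·Prey - 1 no longer applies, and Deaths = -6.
Since Migration is not a descendant of the intervened variable, it is unaffected.
Grass = -2·Rainfall - 4  [with Rainfall=1]  = -6
Prey = 2·Rainfall - 4  [with Rainfall=1]  = -2
Migration = Prey^2 + Grass  [with Prey=-2, Grass=-6]  = -2

-2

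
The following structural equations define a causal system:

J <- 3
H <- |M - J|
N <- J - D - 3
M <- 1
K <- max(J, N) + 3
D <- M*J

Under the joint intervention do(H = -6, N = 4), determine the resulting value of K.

7

Setting H = -6, N = 4 by intervention discards those variables' equations.
K = max(J, N) + 3  [with J=3, N=4]  = 7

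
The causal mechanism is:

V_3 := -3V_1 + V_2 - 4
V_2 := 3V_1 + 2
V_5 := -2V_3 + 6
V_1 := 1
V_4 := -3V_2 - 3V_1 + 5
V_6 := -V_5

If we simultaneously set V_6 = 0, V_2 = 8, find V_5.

The joint intervention fixes V_6 = 0, V_2 = 8, removing each variable's own equation.
V_3 = -3V_1 + V_2 - 4  [with V_1=1, V_2=8]  = 1
V_5 = -2V_3 + 6  [with V_3=1]  = 4

4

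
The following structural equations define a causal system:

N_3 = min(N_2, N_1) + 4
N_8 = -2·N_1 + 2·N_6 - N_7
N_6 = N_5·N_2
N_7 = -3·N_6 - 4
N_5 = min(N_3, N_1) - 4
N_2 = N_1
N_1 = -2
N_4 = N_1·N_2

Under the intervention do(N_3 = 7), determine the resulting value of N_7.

The intervention breaks the incoming arrows to N_3: N_3 = min(N_2, N_1) + 4 no longer applies, and N_3 = 7.
N_2 = N_1  [with N_1=-2]  = -2
N_5 = min(N_3, N_1) - 4  [with N_3=7, N_1=-2]  = -6
N_6 = N_5·N_2  [with N_5=-6, N_2=-2]  = 12
N_7 = -3·N_6 - 4  [with N_6=12]  = -40

-40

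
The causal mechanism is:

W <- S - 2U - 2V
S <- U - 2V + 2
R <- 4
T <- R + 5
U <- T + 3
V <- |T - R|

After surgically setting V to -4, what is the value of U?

12

The intervention breaks the incoming arrows to V: V <- |T - R| no longer applies, and V = -4.
U is not downstream of the intervention, so its value is determined by the original equations.
T = R + 5  [with R=4]  = 9
U = T + 3  [with T=9]  = 12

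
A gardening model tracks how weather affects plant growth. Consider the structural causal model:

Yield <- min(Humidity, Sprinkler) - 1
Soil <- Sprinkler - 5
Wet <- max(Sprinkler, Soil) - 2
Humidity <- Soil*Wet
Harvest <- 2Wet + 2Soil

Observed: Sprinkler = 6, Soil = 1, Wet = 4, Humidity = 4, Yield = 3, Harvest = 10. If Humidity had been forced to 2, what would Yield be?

1

Intervening sets Humidity = 2 and removes its equation (Humidity <- Soil*Wet).
Yield = min(Humidity, Sprinkler) - 1  [with Humidity=2, Sprinkler=6]  = 1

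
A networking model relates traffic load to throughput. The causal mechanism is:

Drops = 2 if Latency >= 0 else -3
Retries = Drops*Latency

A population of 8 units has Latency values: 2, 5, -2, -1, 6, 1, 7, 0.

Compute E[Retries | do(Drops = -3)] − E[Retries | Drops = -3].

The intervention sets Drops=-3 in all 8 units regardless of Latency. Recomputing Retries per unit gives -6, -15, 6, 3, -18, -3, -21, 0; average -6.75.
Conditioning on Drops=-3 selects the 2 unit(s) with Latency ∈ {-2, -1}. Their Retries values: 6, 3. Mean = 4.5.
Difference = -6.75 − 4.5 = -11.25.

-11.25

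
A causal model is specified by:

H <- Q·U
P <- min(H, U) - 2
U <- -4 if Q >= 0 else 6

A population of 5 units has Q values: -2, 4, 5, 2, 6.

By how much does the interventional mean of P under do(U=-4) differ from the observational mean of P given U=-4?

2.6

Under do(U=-4), U's equation is replaced by U=-4 for every unit. Per-unit P: -6, -18, -22, -10, -26. Mean = -16.4.
Observing U=-4 restricts to units where U's equation naturally yields -4: Q ∈ {4, 5, 2, 6}. In that subpopulation P = -18, -22, -10, -26, mean -19.
Difference = -16.4 − (-19) = 2.6.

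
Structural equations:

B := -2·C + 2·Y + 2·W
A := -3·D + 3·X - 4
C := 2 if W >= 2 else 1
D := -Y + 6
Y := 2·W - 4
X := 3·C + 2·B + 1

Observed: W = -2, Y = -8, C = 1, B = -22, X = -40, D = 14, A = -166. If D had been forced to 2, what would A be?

Intervening sets D = 2 and removes its equation (D := -Y + 6).
Y = 2·W - 4  [with W=-2]  = -8
C = 2 if W >= 2 else 1  [with W=-2]  = 1
B = -2·C + 2·Y + 2·W  [with C=1, Y=-8, W=-2]  = -22
X = 3·C + 2·B + 1  [with C=1, B=-22]  = -40
A = -3·D + 3·X - 4  [with D=2, X=-40]  = -130

-130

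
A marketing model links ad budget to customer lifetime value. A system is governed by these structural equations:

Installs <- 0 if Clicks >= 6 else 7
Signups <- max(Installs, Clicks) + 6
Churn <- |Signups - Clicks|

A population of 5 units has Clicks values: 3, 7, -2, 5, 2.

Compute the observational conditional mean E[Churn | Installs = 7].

11

Observing Installs=7 restricts to units where Installs's equation naturally yields 7: Clicks ∈ {3, -2, 5, 2}. In that subpopulation Churn = 10, 15, 8, 11, mean 11.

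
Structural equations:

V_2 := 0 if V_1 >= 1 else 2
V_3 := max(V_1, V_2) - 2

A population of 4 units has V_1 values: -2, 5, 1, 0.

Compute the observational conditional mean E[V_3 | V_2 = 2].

Observing V_2=2 restricts to units where V_2's equation naturally yields 2: V_1 ∈ {-2, 0}. In that subpopulation V_3 = 0, 0, mean 0.

0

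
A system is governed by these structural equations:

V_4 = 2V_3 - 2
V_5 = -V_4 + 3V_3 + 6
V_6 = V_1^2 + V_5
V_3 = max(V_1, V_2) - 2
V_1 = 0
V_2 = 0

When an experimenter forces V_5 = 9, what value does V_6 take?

The intervention breaks the incoming arrows to V_5: V_5 = -V_4 + 3V_3 + 6 no longer applies, and V_5 = 9.
V_6 = V_1^2 + V_5  [with V_1=0, V_5=9]  = 9

9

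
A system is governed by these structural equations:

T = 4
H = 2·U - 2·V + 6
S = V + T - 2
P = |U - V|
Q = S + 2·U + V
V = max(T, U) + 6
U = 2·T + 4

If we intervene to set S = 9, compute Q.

51

Intervening sets S = 9 and removes its equation (S = V + T - 2).
U = 2·T + 4  [with T=4]  = 12
V = max(T, U) + 6  [with T=4, U=12]  = 18
Q = S + 2·U + V  [with S=9, U=12, V=18]  = 51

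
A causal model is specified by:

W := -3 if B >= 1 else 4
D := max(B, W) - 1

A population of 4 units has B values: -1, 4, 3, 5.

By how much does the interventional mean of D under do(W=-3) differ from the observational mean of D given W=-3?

The intervention sets W=-3 in all 4 units regardless of B. Recomputing D per unit gives -2, 3, 2, 4; average 1.75.
Conditioning on W=-3 selects the 3 unit(s) with B ∈ {4, 3, 5}. Their D values: 3, 2, 4. Mean = 3.
Difference = 1.75 − 3 = -1.25.

-1.25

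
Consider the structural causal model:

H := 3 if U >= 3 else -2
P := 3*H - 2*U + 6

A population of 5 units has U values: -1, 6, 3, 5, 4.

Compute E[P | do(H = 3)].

8.2

Under do(H=3), H's equation is replaced by H=3 for every unit. Per-unit P: 17, 3, 9, 5, 7. Mean = 8.2.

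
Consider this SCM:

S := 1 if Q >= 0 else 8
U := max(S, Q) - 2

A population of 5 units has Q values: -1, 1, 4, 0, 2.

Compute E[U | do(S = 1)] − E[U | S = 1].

Every unit gets S=1 under the intervention. U values become -1, -1, 2, -1, 0; E[U|do(S=1)] = -0.2.
Observing S=1 restricts to units where S's equation naturally yields 1: Q ∈ {1, 4, 0, 2}. In that subpopulation U = -1, 2, -1, 0, mean 0.
Difference = -0.2 − 0 = -0.2.

-0.2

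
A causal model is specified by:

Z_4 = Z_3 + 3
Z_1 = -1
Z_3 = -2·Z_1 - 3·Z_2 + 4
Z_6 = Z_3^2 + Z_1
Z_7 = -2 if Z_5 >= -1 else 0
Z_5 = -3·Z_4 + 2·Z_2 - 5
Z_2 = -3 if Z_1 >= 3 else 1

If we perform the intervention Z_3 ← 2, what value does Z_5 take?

do(Z_3=2) replaces the equation Z_3 = -2·Z_1 - 3·Z_2 + 4 with the constant Z_3 = 2.
Z_2 = -3 if Z_1 >= 3 else 1  [with Z_1=-1]  = 1
Z_4 = Z_3 + 3  [with Z_3=2]  = 5
Z_5 = -3·Z_4 + 2·Z_2 - 5  [with Z_4=5, Z_2=1]  = -18

-18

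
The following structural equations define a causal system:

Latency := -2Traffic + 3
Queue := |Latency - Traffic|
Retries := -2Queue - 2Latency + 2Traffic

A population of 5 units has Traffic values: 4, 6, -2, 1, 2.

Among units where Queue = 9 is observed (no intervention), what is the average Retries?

-18

Observing Queue=9 restricts to units where Queue's equation naturally yields 9: Traffic ∈ {4, -2}. In that subpopulation Retries = 0, -36, mean -18.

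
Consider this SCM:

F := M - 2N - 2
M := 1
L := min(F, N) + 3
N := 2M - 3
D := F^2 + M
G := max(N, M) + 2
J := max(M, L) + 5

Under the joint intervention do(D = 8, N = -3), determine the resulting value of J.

6

Setting D = 8, N = -3 by intervention discards those variables' equations.
F = M - 2N - 2  [with M=1, N=-3]  = 5
L = min(F, N) + 3  [with F=5, N=-3]  = 0
J = max(M, L) + 5  [with M=1, L=0]  = 6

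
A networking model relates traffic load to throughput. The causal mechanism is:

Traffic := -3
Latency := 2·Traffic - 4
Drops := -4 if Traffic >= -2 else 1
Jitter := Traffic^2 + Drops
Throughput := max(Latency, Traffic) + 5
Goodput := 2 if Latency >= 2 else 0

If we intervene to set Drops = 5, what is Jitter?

The intervention breaks the incoming arrows to Drops: Drops := -4 if Traffic >= -2 else 1 no longer applies, and Drops = 5.
Jitter = Traffic^2 + Drops  [with Traffic=-3, Drops=5]  = 14

14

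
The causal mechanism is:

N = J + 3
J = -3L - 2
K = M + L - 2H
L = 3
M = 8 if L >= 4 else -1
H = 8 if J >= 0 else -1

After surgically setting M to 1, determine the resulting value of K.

Under do(M=1), the mechanism M = 8 if L >= 4 else -1 is discarded; M is fixed at 1.
J = -3L - 2  [with L=3]  = -11
H = 8 if J >= 0 else -1  [with J=-11]  = -1
K = M + L - 2H  [with M=1, L=3, H=-1]  = 6

6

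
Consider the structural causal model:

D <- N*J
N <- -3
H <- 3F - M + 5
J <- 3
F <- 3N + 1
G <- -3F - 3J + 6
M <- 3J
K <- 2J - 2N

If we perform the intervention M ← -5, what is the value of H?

-14

Intervening sets M = -5 and removes its equation (M <- 3J).
F = 3N + 1  [with N=-3]  = -8
H = 3F - M + 5  [with F=-8, M=-5]  = -14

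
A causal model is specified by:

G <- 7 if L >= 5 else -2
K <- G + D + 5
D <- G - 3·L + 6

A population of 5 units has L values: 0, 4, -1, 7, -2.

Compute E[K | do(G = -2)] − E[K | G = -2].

-4.05

Under do(G=-2), G's equation is replaced by G=-2 for every unit. Per-unit K: 7, -5, 10, -14, 13. Mean = 2.2.
E[K|G=-2] averages over only the 4 units with G=-2 (L = 0, 4, -1, -2): K = 7, -5, 10, 13, mean 6.25.
Difference = 2.2 − 6.25 = -4.05.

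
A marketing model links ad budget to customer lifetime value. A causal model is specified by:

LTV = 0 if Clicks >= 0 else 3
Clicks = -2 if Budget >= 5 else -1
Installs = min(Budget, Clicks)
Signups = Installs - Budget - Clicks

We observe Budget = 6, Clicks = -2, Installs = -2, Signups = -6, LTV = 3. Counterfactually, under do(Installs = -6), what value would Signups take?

The intervention breaks the incoming arrows to Installs: Installs = min(Budget, Clicks) no longer applies, and Installs = -6.
Clicks = -2 if Budget >= 5 else -1  [with Budget=6]  = -2
Signups = Installs - Budget - Clicks  [with Installs=-6, Budget=6, Clicks=-2]  = -10

-10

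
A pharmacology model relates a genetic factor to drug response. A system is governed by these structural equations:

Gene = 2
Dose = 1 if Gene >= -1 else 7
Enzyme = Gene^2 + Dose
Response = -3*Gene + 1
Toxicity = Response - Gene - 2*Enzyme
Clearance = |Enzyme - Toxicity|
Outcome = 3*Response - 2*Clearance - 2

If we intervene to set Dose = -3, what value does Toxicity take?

do(Dose=-3) replaces the equation Dose = 1 if Gene >= -1 else 7 with the constant Dose = -3.
Enzyme = Gene^2 + Dose  [with Gene=2, Dose=-3]  = 1
Response = -3*Gene + 1  [with Gene=2]  = -5
Toxicity = Response - Gene - 2*Enzyme  [with Response=-5, Gene=2, Enzyme=1]  = -9

-9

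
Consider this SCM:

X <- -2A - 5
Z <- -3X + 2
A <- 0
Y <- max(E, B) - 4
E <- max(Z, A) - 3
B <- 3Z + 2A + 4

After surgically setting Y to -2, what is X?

do(Y=-2) replaces the equation Y <- max(E, B) - 4 with the constant Y = -2.
X is not downstream of the intervention, so its value is determined by the original equations.
X = -2A - 5  [with A=0]  = -5

-5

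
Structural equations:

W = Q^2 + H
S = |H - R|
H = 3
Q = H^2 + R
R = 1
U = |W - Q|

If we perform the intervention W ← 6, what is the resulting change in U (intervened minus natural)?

Under do(W=6), the mechanism W = Q^2 + H is discarded; W is fixed at 6.
Q = H^2 + R  [with H=3, R=1]  = 10
U = |W - Q|  [with W=6, Q=10]  = 4
Without intervention: Q = H^2 + R  [with H=3, R=1]  = 10; W = Q^2 + H  [with Q=10, H=3]  = 103; U = |W - Q|  [with W=103, Q=10]  = 93.
Change = 4 − 93 = -89.

-89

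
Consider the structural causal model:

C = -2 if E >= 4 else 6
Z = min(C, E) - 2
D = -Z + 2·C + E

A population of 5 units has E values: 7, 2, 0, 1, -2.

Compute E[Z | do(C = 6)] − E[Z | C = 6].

do(C=6) breaks C's dependence on E. With C=6 fixed, Z across the units is 4, 0, -2, -1, -4, mean -0.6.
E[Z|C=6] averages over only the 4 units with C=6 (E = 2, 0, 1, -2): Z = 0, -2, -1, -4, mean -1.75.
Difference = -0.6 − (-1.75) = 1.15.

1.15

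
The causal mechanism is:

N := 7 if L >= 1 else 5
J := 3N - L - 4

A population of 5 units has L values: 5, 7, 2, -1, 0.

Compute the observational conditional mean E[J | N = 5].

11.5

Observing N=5 restricts to units where N's equation naturally yields 5: L ∈ {-1, 0}. In that subpopulation J = 12, 11, mean 11.5.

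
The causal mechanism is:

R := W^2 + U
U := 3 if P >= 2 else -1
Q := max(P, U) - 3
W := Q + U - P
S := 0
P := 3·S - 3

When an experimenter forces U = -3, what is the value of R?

33

The intervention breaks the incoming arrows to U: U := 3 if P >= 2 else -1 no longer applies, and U = -3.
P = 3·S - 3  [with S=0]  = -3
Q = max(P, U) - 3  [with P=-3, U=-3]  = -6
W = Q + U - P  [with Q=-6, U=-3, P=-3]  = -6
R = W^2 + U  [with W=-6, U=-3]  = 33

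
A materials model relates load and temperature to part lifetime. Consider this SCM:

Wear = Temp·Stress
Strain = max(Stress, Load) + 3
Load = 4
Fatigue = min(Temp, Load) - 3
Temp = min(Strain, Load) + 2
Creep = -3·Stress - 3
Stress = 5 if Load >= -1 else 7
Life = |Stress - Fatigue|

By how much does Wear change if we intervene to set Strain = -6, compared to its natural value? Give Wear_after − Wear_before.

The intervention breaks the incoming arrows to Strain: Strain = max(Stress, Load) + 3 no longer applies, and Strain = -6.
Stress = 5 if Load >= -1 else 7  [with Load=4]  = 5
Temp = min(Strain, Load) + 2  [with Strain=-6, Load=4]  = -4
Wear = Temp·Stress  [with Temp=-4, Stress=5]  = -20
Without intervention: Stress = 5 if Load >= -1 else 7  [with Load=4]  = 5; Strain = max(Stress, Load) + 3  [with Stress=5, Load=4]  = 8; Temp = min(Strain, Load) + 2  [with Strain=8, Load=4]  = 6; Wear = Temp·Stress  [with Temp=6, Stress=5]  = 30.
Change = -20 − 30 = -50.

-50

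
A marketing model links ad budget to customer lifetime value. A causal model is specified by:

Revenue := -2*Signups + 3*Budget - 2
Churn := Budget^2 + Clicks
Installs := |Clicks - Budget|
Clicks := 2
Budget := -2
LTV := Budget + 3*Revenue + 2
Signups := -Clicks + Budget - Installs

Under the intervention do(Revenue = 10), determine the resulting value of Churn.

do(Revenue=10) replaces the equation Revenue := -2*Signups + 3*Budget - 2 with the constant Revenue = 10.
Since Churn is not a descendant of the intervened variable, it is unaffected.
Churn = Budget^2 + Clicks  [with Budget=-2, Clicks=2]  = 6

6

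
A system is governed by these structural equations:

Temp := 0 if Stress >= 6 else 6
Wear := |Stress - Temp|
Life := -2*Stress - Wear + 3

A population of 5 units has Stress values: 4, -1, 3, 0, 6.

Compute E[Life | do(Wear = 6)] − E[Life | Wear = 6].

1.2

do(Wear=6) breaks Wear's dependence on Stress. With Wear=6 fixed, Life across the units is -11, -1, -9, -3, -15, mean -7.8.
Observing Wear=6 restricts to units where Wear's equation naturally yields 6: Stress ∈ {0, 6}. In that subpopulation Life = -3, -15, mean -9.
Difference = -7.8 − (-9) = 1.2.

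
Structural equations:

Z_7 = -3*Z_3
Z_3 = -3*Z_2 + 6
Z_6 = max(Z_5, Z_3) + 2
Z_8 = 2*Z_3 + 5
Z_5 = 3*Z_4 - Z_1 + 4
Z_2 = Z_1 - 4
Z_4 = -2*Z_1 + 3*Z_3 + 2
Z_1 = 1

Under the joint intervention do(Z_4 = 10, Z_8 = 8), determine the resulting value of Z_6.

The joint intervention fixes Z_4 = 10, Z_8 = 8, removing each variable's own equation.
Z_2 = Z_1 - 4  [with Z_1=1]  = -3
Z_3 = -3*Z_2 + 6  [with Z_2=-3]  = 15
Z_5 = 3*Z_4 - Z_1 + 4  [with Z_4=10, Z_1=1]  = 33
Z_6 = max(Z_5, Z_3) + 2  [with Z_5=33, Z_3=15]  = 35

35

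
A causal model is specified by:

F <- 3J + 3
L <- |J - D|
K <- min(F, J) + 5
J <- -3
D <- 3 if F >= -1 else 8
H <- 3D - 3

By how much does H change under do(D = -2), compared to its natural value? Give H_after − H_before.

Under do(D=-2), the mechanism D <- 3 if F >= -1 else 8 is discarded; D is fixed at -2.
H = 3D - 3  [with D=-2]  = -9
Without intervention: F = 3J + 3  [with J=-3]  = -6; D = 3 if F >= -1 else 8  [with F=-6]  = 8; H = 3D - 3  [with D=8]  = 21.
Change = -9 − 21 = -30.

-30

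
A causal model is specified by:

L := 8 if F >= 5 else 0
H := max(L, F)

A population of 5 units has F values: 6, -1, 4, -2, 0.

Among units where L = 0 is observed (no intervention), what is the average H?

E[H|L=0] averages over only the 4 units with L=0 (F = -1, 4, -2, 0): H = 0, 4, 0, 0, mean 1.

1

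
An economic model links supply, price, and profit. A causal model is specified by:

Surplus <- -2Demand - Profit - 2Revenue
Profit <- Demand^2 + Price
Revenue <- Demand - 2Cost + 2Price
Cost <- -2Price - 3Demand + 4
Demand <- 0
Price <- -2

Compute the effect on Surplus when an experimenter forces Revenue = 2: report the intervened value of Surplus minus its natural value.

Under do(Revenue=2), the mechanism Revenue <- Demand - 2Cost + 2Price is discarded; Revenue is fixed at 2.
Profit = Demand^2 + Price  [with Demand=0, Price=-2]  = -2
Surplus = -2Demand - Profit - 2Revenue  [with Demand=0, Profit=-2, Revenue=2]  = -2
Without intervention: Cost = -2Price - 3Demand + 4  [with Price=-2, Demand=0]  = 8; Revenue = Demand - 2Cost + 2Price  [with Demand=0, Cost=8, Price=-2]  = -20; Profit = Demand^2 + Price  [with Demand=0, Price=-2]  = -2; Surplus = -2Demand - Profit - 2Revenue  [with Demand=0, Profit=-2, Revenue=-20]  = 42.
Change = -2 − 42 = -44.

-44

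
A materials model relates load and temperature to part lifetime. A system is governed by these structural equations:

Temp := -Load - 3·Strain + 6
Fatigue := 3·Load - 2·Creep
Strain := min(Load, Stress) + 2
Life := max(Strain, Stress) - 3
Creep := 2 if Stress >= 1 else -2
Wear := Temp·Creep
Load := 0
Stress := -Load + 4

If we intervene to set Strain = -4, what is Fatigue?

The intervention breaks the incoming arrows to Strain: Strain := min(Load, Stress) + 2 no longer applies, and Strain = -4.
Fatigue is not downstream of the intervention, so its value is determined by the original equations.
Stress = -Load + 4  [with Load=0]  = 4
Creep = 2 if Stress >= 1 else -2  [with Stress=4]  = 2
Fatigue = 3·Load - 2·Creep  [with Load=0, Creep=2]  = -4

-4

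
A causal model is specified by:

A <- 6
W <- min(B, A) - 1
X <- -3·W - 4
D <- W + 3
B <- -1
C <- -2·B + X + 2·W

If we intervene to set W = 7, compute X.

-25

The intervention breaks the incoming arrows to W: W <- min(B, A) - 1 no longer applies, and W = 7.
X = -3·W - 4  [with W=7]  = -25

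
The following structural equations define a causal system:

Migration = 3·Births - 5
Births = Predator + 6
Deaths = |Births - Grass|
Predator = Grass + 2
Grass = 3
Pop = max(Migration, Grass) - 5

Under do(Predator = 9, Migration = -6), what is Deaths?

The joint intervention fixes Predator = 9, Migration = -6, removing each variable's own equation.
Births = Predator + 6  [with Predator=9]  = 15
Deaths = |Births - Grass|  [with Births=15, Grass=3]  = 12

12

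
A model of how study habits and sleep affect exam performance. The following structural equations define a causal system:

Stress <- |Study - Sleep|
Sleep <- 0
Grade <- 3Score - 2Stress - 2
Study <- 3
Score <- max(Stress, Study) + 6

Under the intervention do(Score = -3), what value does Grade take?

-17

Intervening sets Score = -3 and removes its equation (Score <- max(Stress, Study) + 6).
Stress = |Study - Sleep|  [with Study=3, Sleep=0]  = 3
Grade = 3Score - 2Stress - 2  [with Score=-3, Stress=3]  = -17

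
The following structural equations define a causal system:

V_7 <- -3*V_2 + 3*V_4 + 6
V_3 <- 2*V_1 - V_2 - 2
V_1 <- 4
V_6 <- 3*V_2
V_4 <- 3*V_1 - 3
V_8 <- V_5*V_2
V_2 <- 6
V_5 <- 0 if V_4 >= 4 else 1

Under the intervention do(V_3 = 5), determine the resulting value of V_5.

do(V_3=5) replaces the equation V_3 <- 2*V_1 - V_2 - 2 with the constant V_3 = 5.
V_5 is not downstream of the intervention, so its value is determined by the original equations.
V_4 = 3*V_1 - 3  [with V_1=4]  = 9
V_5 = 0 if V_4 >= 4 else 1  [with V_4=9]  = 0

0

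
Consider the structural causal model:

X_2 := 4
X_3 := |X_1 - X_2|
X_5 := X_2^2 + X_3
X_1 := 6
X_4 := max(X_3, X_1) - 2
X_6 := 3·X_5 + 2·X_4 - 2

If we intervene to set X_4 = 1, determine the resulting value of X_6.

54

Under do(X_4=1), the mechanism X_4 := max(X_3, X_1) - 2 is discarded; X_4 is fixed at 1.
X_3 = |X_1 - X_2|  [with X_1=6, X_2=4]  = 2
X_5 = X_2^2 + X_3  [with X_2=4, X_3=2]  = 18
X_6 = 3·X_5 + 2·X_4 - 2  [with X_5=18, X_4=1]  = 54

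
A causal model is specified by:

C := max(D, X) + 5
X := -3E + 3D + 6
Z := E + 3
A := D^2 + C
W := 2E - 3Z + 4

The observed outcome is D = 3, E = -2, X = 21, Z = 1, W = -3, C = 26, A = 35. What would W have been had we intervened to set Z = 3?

-9

Intervening sets Z = 3 and removes its equation (Z := E + 3).
W = 2E - 3Z + 4  [with E=-2, Z=3]  = -9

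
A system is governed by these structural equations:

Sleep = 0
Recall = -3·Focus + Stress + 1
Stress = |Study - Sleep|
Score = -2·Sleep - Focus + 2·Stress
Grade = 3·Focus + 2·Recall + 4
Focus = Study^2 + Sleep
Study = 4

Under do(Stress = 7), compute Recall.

-40

The intervention breaks the incoming arrows to Stress: Stress = |Study - Sleep| no longer applies, and Stress = 7.
Focus = Study^2 + Sleep  [with Study=4, Sleep=0]  = 16
Recall = -3·Focus + Stress + 1  [with Focus=16, Stress=7]  = -40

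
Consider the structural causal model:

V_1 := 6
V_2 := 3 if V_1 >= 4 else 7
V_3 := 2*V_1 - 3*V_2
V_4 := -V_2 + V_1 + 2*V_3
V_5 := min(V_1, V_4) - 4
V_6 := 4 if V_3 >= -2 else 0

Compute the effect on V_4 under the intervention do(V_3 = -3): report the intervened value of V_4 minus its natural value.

The intervention breaks the incoming arrows to V_3: V_3 := 2*V_1 - 3*V_2 no longer applies, and V_3 = -3.
V_2 = 3 if V_1 >= 4 else 7  [with V_1=6]  = 3
V_4 = -V_2 + V_1 + 2*V_3  [with V_2=3, V_1=6, V_3=-3]  = -3
Without intervention: V_2 = 3 if V_1 >= 4 else 7  [with V_1=6]  = 3; V_3 = 2*V_1 - 3*V_2  [with V_1=6, V_2=3]  = 3; V_4 = -V_2 + V_1 + 2*V_3  [with V_2=3, V_1=6, V_3=3]  = 9.
Change = -3 − 9 = -12.

-12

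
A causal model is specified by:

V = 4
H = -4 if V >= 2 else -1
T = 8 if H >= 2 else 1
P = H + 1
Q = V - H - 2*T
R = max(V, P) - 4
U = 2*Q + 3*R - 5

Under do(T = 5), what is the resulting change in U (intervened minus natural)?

The intervention breaks the incoming arrows to T: T = 8 if H >= 2 else 1 no longer applies, and T = 5.
H = -4 if V >= 2 else -1  [with V=4]  = -4
P = H + 1  [with H=-4]  = -3
Q = V - H - 2*T  [with V=4, H=-4, T=5]  = -2
R = max(V, P) - 4  [with V=4, P=-3]  = 0
U = 2*Q + 3*R - 5  [with Q=-2, R=0]  = -9
Without intervention: H = -4 if V >= 2 else -1  [with V=4]  = -4; T = 8 if H >= 2 else 1  [with H=-4]  = 1; P = H + 1  [with H=-4]  = -3; Q = V - H - 2*T  [with V=4, H=-4, T=1]  = 6; R = max(V, P) - 4  [with V=4, P=-3]  = 0; U = 2*Q + 3*R - 5  [with Q=6, R=0]  = 7.
Change = -9 − 7 = -16.

-16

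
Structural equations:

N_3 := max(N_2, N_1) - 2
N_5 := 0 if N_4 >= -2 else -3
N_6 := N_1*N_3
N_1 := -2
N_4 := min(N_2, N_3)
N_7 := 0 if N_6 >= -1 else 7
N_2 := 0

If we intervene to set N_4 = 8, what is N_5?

Intervening sets N_4 = 8 and removes its equation (N_4 := min(N_2, N_3)).
N_5 = 0 if N_4 >= -2 else -3  [with N_4=8]  = 0

0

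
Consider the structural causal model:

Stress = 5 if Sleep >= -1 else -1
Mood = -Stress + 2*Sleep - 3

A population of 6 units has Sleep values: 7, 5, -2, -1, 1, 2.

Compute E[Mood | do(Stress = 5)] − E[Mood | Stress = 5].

The intervention sets Stress=5 in all 6 units regardless of Sleep. Recomputing Mood per unit gives 6, 2, -12, -10, -6, -4; average -4.
Observing Stress=5 restricts to units where Stress's equation naturally yields 5: Sleep ∈ {7, 5, -1, 1, 2}. In that subpopulation Mood = 6, 2, -10, -6, -4, mean -2.4.
Difference = -4 − (-2.4) = -1.6.

-1.6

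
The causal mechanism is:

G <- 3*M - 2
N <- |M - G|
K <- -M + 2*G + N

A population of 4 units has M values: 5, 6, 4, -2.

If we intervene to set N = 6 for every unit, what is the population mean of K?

Every unit gets N=6 under the intervention. K values become 27, 32, 22, -8; E[K|do(N=6)] = 18.25.

18.25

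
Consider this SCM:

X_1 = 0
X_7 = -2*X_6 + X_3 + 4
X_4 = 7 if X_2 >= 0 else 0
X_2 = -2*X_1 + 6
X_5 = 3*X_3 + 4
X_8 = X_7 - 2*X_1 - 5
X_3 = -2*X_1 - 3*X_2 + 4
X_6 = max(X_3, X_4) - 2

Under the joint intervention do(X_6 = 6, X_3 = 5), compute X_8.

Setting X_6 = 6, X_3 = 5 by intervention discards those variables' equations.
X_7 = -2*X_6 + X_3 + 4  [with X_6=6, X_3=5]  = -3
X_8 = X_7 - 2*X_1 - 5  [with X_7=-3, X_1=0]  = -8

-8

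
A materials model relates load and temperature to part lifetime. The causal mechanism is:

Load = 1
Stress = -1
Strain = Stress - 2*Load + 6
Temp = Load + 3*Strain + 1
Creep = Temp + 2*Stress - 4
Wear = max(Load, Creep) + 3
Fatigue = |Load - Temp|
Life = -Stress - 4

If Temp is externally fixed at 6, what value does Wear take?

Under do(Temp=6), the mechanism Temp = Load + 3*Strain + 1 is discarded; Temp is fixed at 6.
Creep = Temp + 2*Stress - 4  [with Temp=6, Stress=-1]  = 0
Wear = max(Load, Creep) + 3  [with Load=1, Creep=0]  = 4

4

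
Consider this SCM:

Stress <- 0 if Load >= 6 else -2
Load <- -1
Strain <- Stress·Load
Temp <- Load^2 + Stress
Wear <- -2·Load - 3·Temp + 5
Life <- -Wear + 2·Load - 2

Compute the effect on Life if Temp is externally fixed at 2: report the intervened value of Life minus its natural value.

Under do(Temp=2), the mechanism Temp <- Load^2 + Stress is discarded; Temp is fixed at 2.
Wear = -2·Load - 3·Temp + 5  [with Load=-1, Temp=2]  = 1
Life = -Wear + 2·Load - 2  [with Wear=1, Load=-1]  = -5
Without intervention: Stress = 0 if Load >= 6 else -2  [with Load=-1]  = -2; Temp = Load^2 + Stress  [with Load=-1, Stress=-2]  = -1; Wear = -2·Load - 3·Temp + 5  [with Load=-1, Temp=-1]  = 10; Life = -Wear + 2·Load - 2  [with Wear=10, Load=-1]  = -14.
Change = -5 − (-14) = 9.

9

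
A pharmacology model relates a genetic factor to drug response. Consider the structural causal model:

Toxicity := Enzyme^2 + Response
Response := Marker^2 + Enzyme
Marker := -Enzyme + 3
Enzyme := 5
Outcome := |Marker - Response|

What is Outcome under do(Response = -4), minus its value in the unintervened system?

-9

do(Response=-4) replaces the equation Response := Marker^2 + Enzyme with the constant Response = -4.
Marker = -Enzyme + 3  [with Enzyme=5]  = -2
Outcome = |Marker - Response|  [with Marker=-2, Response=-4]  = 2
Without intervention: Marker = -Enzyme + 3  [with Enzyme=5]  = -2; Response = Marker^2 + Enzyme  [with Marker=-2, Enzyme=5]  = 9; Outcome = |Marker - Response|  [with Marker=-2, Response=9]  = 11.
Change = 2 − 11 = -9.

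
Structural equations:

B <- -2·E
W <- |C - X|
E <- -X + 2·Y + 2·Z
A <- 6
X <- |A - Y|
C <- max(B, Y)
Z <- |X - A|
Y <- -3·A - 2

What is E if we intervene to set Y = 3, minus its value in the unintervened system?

do(Y=3) replaces the equation Y <- -3·A - 2 with the constant Y = 3.
X = |A - Y|  [with A=6, Y=3]  = 3
Z = |X - A|  [with X=3, A=6]  = 3
E = -X + 2·Y + 2·Z  [with X=3, Y=3, Z=3]  = 9
Without intervention: Y = -3·A - 2  [with A=6]  = -20; X = |A - Y|  [with A=6, Y=-20]  = 26; Z = |X - A|  [with X=26, A=6]  = 20; E = -X + 2·Y + 2·Z  [with X=26, Y=-20, Z=20]  = -26.
Change = 9 − (-26) = 35.

35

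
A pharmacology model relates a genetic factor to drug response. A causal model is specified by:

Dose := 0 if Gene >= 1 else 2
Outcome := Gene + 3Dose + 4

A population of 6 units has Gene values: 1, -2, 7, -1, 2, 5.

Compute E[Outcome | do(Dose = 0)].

6

The intervention sets Dose=0 in all 6 units regardless of Gene. Recomputing Outcome per unit gives 5, 2, 11, 3, 6, 9; average 6.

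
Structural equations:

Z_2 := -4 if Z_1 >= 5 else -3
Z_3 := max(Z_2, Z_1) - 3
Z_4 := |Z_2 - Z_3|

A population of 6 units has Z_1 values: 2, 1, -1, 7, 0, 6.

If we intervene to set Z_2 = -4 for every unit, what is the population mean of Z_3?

do(Z_2=-4) breaks Z_2's dependence on Z_1. With Z_2=-4 fixed, Z_3 across the units is -1, -2, -4, 4, -3, 3, mean -0.5.

-0.5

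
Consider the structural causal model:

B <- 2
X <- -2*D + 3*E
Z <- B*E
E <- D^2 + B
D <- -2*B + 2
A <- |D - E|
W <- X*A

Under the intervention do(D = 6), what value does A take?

32

Under do(D=6), the mechanism D <- -2*B + 2 is discarded; D is fixed at 6.
E = D^2 + B  [with D=6, B=2]  = 38
A = |D - E|  [with D=6, E=38]  = 32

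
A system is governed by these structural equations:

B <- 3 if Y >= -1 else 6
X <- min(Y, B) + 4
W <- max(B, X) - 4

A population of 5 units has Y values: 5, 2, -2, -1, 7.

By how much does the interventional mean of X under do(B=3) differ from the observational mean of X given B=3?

-0.75

The intervention sets B=3 in all 5 units regardless of Y. Recomputing X per unit gives 7, 6, 2, 3, 7; average 5.
E[X|B=3] averages over only the 4 units with B=3 (Y = 5, 2, -1, 7): X = 7, 6, 3, 7, mean 5.75.
Difference = 5 − 5.75 = -0.75.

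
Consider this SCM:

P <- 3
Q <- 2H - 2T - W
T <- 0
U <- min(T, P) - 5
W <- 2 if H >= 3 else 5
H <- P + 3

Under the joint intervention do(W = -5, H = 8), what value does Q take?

The joint intervention fixes W = -5, H = 8, removing each variable's own equation.
Q = 2H - 2T - W  [with H=8, T=0, W=-5]  = 21

21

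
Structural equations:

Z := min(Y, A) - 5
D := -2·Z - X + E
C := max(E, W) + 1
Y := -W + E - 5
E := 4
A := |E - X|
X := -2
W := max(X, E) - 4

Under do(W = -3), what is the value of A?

Under do(W=-3), the mechanism W := max(X, E) - 4 is discarded; W is fixed at -3.
Since A is not a descendant of the intervened variable, it is unaffected.
A = |E - X|  [with E=4, X=-2]  = 6

6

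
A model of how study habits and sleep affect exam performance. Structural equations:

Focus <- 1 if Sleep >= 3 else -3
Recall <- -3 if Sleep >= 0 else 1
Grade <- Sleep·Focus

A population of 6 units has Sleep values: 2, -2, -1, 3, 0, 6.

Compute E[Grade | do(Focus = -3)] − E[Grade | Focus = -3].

-4.75

The intervention sets Focus=-3 in all 6 units regardless of Sleep. Recomputing Grade per unit gives -6, 6, 3, -9, 0, -18; average -4.
Observing Focus=-3 restricts to units where Focus's equation naturally yields -3: Sleep ∈ {2, -2, -1, 0}. In that subpopulation Grade = -6, 6, 3, 0, mean 0.75.
Difference = -4 − 0.75 = -4.75.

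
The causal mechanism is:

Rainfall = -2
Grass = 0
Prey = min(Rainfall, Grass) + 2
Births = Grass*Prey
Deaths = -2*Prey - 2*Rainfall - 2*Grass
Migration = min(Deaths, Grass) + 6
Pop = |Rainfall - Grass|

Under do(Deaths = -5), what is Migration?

1

The intervention breaks the incoming arrows to Deaths: Deaths = -2*Prey - 2*Rainfall - 2*Grass no longer applies, and Deaths = -5.
Migration = min(Deaths, Grass) + 6  [with Deaths=-5, Grass=0]  = 1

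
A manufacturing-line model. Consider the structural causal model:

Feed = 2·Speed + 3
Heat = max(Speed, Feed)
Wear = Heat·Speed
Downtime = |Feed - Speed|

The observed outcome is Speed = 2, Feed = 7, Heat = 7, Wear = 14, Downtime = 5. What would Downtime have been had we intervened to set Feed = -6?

8

do(Feed=-6) replaces the equation Feed = 2·Speed + 3 with the constant Feed = -6.
Downtime = |Feed - Speed|  [with Feed=-6, Speed=2]  = 8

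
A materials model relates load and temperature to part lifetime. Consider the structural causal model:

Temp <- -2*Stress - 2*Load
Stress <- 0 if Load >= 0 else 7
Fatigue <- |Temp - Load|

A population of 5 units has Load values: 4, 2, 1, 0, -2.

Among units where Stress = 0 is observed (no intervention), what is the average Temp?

E[Temp|Stress=0] averages over only the 4 units with Stress=0 (Load = 4, 2, 1, 0): Temp = -8, -4, -2, 0, mean -3.5.

-3.5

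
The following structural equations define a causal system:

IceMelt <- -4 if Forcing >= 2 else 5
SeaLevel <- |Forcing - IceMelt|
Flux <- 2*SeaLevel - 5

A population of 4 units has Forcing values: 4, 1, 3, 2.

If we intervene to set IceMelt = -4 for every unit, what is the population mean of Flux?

8

The intervention sets IceMelt=-4 in all 4 units regardless of Forcing. Recomputing Flux per unit gives 11, 5, 9, 7; average 8.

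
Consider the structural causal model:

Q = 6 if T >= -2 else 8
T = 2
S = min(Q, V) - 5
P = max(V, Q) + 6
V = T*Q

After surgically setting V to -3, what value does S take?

The intervention breaks the incoming arrows to V: V = T*Q no longer applies, and V = -3.
Q = 6 if T >= -2 else 8  [with T=2]  = 6
S = min(Q, V) - 5  [with Q=6, V=-3]  = -8

-8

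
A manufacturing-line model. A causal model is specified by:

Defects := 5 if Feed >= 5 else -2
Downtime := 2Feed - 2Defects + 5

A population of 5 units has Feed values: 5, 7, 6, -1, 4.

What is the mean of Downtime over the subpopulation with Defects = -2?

12

Conditioning on Defects=-2 selects the 2 unit(s) with Feed ∈ {-1, 4}. Their Downtime values: 7, 17. Mean = 12.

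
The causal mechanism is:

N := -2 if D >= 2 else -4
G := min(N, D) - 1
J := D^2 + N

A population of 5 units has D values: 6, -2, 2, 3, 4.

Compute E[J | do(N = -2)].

do(N=-2) breaks N's dependence on D. With N=-2 fixed, J across the units is 34, 2, 2, 7, 14, mean 11.8.

11.8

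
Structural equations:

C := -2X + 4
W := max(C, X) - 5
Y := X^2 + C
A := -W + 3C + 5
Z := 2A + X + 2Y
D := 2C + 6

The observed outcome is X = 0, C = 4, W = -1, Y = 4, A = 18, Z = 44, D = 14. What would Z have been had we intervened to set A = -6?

The intervention breaks the incoming arrows to A: A := -W + 3C + 5 no longer applies, and A = -6.
C = -2X + 4  [with X=0]  = 4
Y = X^2 + C  [with X=0, C=4]  = 4
Z = 2A + X + 2Y  [with A=-6, X=0, Y=4]  = -4

-4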